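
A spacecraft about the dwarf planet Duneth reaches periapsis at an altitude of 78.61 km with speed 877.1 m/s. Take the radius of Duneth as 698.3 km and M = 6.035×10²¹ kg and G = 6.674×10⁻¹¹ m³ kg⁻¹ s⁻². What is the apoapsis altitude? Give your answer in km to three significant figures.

apoapsis altitude ≈ 1540 km

μ = GM = 6.674×10⁻¹¹ × 6.035×10²¹ = 4.028×10¹¹ m³/s².
r_p = 698.3 + 78.61 = 776.91 km = 7.769×10⁵ m.
Specific energy ε = v²/2 − μ/r = -1.338×10⁵ J/kg, so a = −μ/(2ε) = 1.505×10⁶ m.
The apsides satisfy r_p + r_a = 2a, so the apoapsis radius is 2a − r_p = 2.234×10⁶ m = 2233.8 km.
Apoapsis altitude = 2233.8 − 698.3 = 1535.5 km.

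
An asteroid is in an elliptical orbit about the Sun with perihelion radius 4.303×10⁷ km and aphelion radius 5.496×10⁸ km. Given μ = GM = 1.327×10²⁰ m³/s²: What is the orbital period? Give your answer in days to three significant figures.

T ≈ 1020 days

Semi-major axis a = (r_p + r_a)/2 = (4.3030×10⁷ + 5.4960×10⁸)/2 = 2.9632×10⁸ km = 2.963×10¹¹ m.
By Kepler's third law T = 2π√(a³/μ) = 2π × 1.400×10⁷ = 8.798×10⁷ s.
= 1018 days.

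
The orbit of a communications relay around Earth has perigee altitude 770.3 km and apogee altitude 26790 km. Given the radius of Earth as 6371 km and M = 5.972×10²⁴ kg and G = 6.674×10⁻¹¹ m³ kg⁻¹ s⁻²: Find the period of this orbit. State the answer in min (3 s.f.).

T ≈ 474 min

μ = GM = 6.674×10⁻¹¹ × 5.972×10²⁴ = 3.986×10¹⁴ m³/s².
r_p = 6371 + 770.3 = 7141.3 km = 7.1413×10⁶ m.
r_a = 6371 + 26790 = 33161 km = 3.3161×10⁷ m.
Semi-major axis a = (r_p + r_a)/2 = (7141.3 + 33161)/2 = 20151 km = 2.015×10⁷ m.
By Kepler's third law T = 2π√(a³/μ) = 2π × 4.531×10³ = 2.847×10⁴ s.
= 474.5 min.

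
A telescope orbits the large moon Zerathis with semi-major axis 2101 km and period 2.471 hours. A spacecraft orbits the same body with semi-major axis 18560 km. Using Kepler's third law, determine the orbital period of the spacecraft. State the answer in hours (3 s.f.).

Kepler's third law: T² ∝ a³, so T₂ = T₁ (a₂/a₁)^(3/2).
a₂/a₁ = 8.834, (a₂/a₁)^(3/2) = 26.26.
T₂ = 2.471 × 26.26 = 64.88 hours.

T₂ ≈ 64.9 hours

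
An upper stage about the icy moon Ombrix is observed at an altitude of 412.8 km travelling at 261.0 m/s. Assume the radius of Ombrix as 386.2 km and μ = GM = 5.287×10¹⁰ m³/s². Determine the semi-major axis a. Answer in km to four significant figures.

a ≈ 823.3 km

r = 386.2 + 412.8 = 799.00 km = 7.990×10⁵ m.
Specific orbital energy ε = v²/2 − μ/r = (261.0)²/2 − 5.287×10¹⁰/7.990×10⁵ = -3.211×10⁴ J/kg.
Since ε = −μ/(2a), a = −μ/(2ε) = 8.233×10⁵ m = 823.27 km.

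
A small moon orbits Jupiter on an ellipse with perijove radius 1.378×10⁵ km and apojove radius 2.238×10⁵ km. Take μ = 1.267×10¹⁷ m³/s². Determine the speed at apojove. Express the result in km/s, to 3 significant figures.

Semi-major axis a = (r_p + r_a)/2 = 1.8080×10⁵ km = 1.808×10⁸ m.
Vis-viva: v² = μ(2/r − 1/a) = 1.267×10¹⁷ × (8.937×10⁻⁹ − 5.531×10⁻⁹) = 4.315×10⁸ m²/s².
v = 20770 m/s = 20.77 km/s.

v ≈ 20.8 km/s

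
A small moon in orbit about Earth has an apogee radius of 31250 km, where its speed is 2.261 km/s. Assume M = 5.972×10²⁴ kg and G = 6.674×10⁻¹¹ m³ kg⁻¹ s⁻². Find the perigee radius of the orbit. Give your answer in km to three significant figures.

perigee radius ≈ 7830 km

μ = GM = 6.674×10⁻¹¹ × 5.972×10²⁴ = 3.986×10¹⁴ m³/s².
r_a = 3.125×10⁷ m.
Specific energy ε = v²/2 − μ/r = -1.020×10⁷ J/kg, so a = −μ/(2ε) = 1.954×10⁷ m.
The apsides satisfy r_p + r_a = 2a, so the perigee radius is 2a − r_a = 7.832×10⁶ m = 7832.4 km.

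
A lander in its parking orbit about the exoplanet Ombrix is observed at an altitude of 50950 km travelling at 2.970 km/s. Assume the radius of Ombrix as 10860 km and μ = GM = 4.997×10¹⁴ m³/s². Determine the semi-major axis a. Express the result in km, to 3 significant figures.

r = 10860 + 50950 = 61810 km = 6.181×10⁷ m.
Specific orbital energy ε = v²/2 − μ/r = (2970)²/2 − 4.997×10¹⁴/6.181×10⁷ = -3.674×10⁶ J/kg.
Since ε = −μ/(2a), a = −μ/(2ε) = 6.800×10⁷ m = 68005 km.

a ≈ 68000 km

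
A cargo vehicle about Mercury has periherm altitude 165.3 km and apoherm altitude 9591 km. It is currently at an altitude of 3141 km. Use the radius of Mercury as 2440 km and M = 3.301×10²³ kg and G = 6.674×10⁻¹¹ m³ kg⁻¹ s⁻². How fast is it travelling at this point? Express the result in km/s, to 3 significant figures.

v ≈ 2.21 km/s

μ = GM = 6.674×10⁻¹¹ × 3.301×10²³ = 2.203×10¹³ m³/s².
r_p = 2440 + 165.3 = 2605.3 km = 2.6053×10⁶ m.
r_a = 2440 + 9591 = 12031 km = 1.2031×10⁷ m.
r = 2440 + 3141 = 5581.0 km = 5.581×10⁶ m.
Semi-major axis a = (r_p + r_a)/2 = 7318.1 km = 7.318×10⁶ m.
Vis-viva: v² = μ(2/r − 1/a) = 2.203×10¹³ × (3.584×10⁻⁷ − 1.366×10⁻⁷) = 4.885×10⁶ m²/s².
v = 2210 m/s = 2.210 km/s.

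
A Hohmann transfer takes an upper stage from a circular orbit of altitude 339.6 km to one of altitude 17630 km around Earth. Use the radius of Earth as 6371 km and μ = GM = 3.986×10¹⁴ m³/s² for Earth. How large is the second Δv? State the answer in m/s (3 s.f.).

r₁ = 6371 + 339.6 = 6710.6 km = 6.7106×10⁶ m.
r₂ = 6371 + 17630 = 24001 km = 2.4001×10⁷ m.
Transfer ellipse a_t = (r₁ + r₂)/2 = 1.536×10⁷ m.
At r₁: circular v_c1 = √(μ/r₁) = 7707 m/s; transfer-perigee v_p = √[μ(2/r₁ − 1/a_t)] = 9635 m/s.
At r₂: circular v_c2 = √(μ/r₂) = 4075 m/s; transfer-apogee v_a = √[μ(2/r₂ − 1/a_t)] = 2694 m/s.
Δv₂ = v_c2 − v_a = 1381 m/s.

Δv ≈ 1380 m/s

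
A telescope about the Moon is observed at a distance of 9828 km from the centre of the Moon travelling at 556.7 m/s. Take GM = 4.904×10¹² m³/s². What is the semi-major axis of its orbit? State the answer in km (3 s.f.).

a ≈ 7130 km

r = 9.828×10⁶ m.
Specific orbital energy ε = v²/2 − μ/r = (556.7)²/2 − 4.904×10¹²/9.828×10⁶ = -3.440×10⁵ J/kg.
Since ε = −μ/(2a), a = −μ/(2ε) = 7.127×10⁶ m = 7127.4 km.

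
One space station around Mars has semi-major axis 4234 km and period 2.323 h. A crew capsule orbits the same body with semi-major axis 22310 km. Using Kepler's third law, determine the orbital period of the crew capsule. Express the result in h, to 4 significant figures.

T₂ ≈ 28.10 h

Kepler's third law: T² ∝ a³, so T₂ = T₁ (a₂/a₁)^(3/2).
a₂/a₁ = 5.269, (a₂/a₁)^(3/2) = 12.10.
T₂ = 2.323 × 12.10 = 28.10 h.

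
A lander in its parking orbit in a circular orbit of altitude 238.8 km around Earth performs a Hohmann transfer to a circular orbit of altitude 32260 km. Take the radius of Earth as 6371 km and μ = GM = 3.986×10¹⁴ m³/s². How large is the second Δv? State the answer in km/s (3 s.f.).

r₁ = 6371 + 238.8 = 6609.8 km = 6.6098×10⁶ m.
r₂ = 6371 + 32260 = 38631 km = 3.8631×10⁷ m.
Transfer ellipse a_t = (r₁ + r₂)/2 = 2.262×10⁷ m.
At r₁: circular v_c1 = √(μ/r₁) = 7766 m/s; transfer-perigee v_p = √[μ(2/r₁ − 1/a_t)] = 10150 m/s.
At r₂: circular v_c2 = √(μ/r₂) = 3212 m/s; transfer-apogee v_a = √[μ(2/r₂ − 1/a_t)] = 1736 m/s.
Δv₂ = v_c2 − v_a = 1476 m/s.
= 1.476 km/s.

Δv ≈ 1.48 km/s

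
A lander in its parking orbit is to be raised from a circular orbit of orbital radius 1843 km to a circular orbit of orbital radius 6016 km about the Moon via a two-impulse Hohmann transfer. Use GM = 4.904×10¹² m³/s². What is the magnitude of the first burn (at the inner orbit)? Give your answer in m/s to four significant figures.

r₁ = 1843 km = 1.843×10⁶ m.
r₂ = 6016 km = 6.016×10⁶ m.
Transfer ellipse a_t = (r₁ + r₂)/2 = 3.930×10⁶ m.
At r₁: circular v_c1 = √(μ/r₁) = 1631 m/s; transfer-perilune v_p = √[μ(2/r₁ − 1/a_t)] = 2018 m/s.
Δv₁ = v_p − v_c1 = 387.1 m/s.

Δv ≈ 387.1 m/s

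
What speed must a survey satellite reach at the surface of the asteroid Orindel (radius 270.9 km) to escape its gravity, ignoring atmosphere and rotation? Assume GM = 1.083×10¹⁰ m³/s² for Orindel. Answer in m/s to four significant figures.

r = R = 2.709×10⁵ m.
Escape speed v_esc = √(2μ/r) = √(2 × 1.083×10¹⁰ / 2.709×10⁵) = √(7.996×10⁴) = 282.8 m/s.

v_esc ≈ 282.8 m/s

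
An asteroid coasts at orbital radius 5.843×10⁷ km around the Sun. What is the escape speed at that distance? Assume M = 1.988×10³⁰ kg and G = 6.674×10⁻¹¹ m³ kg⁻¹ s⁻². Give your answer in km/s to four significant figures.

v_esc ≈ 67.39 km/s

μ = GM = 6.674×10⁻¹¹ × 1.988×10³⁰ = 1.327×10²⁰ m³/s².
r = 5.843×10⁷ km = 5.843×10¹⁰ m.
Escape speed v_esc = √(2μ/r) = √(2 × 1.327×10²⁰ / 5.843×10¹⁰) = √(4.541×10⁹) = 67390 m/s.
= 67.39 km/s.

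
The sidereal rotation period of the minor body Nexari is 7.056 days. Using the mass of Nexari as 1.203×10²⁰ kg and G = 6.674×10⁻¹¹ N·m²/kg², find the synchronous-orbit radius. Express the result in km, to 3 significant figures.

μ = GM = 6.674×10⁻¹¹ × 1.203×10²⁰ = 8.029×10⁹ m³/s².
T = 7.056 days = 6.096×10⁵ s.
A synchronous orbit has period T, so by Kepler's third law a = (μT²/4π²)^(1/3).
μT²/4π² = 8.029×10⁹ × (6.096×10⁵)² / 39.48 = 7.559×10¹⁹ m³.
a = 4.228×10⁶ m = 4228.1 km.

r_sync ≈ 4230 km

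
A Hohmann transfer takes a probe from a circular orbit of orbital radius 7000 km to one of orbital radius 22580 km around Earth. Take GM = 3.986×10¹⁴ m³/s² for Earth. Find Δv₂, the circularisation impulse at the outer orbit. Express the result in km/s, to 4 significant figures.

r₁ = 7000 km = 7.000×10⁶ m.
r₂ = 22580 km = 2.258×10⁷ m.
Transfer ellipse a_t = (r₁ + r₂)/2 = 1.479×10⁷ m.
At r₁: circular v_c1 = √(μ/r₁) = 7546 m/s; transfer-perigee v_p = √[μ(2/r₁ − 1/a_t)] = 9324 m/s.
At r₂: circular v_c2 = √(μ/r₂) = 4202 m/s; transfer-apogee v_a = √[μ(2/r₂ − 1/a_t)] = 2890 m/s.
Δv₂ = v_c2 − v_a = 1311 m/s.
= 1.311 km/s.

Δv ≈ 1.311 km/s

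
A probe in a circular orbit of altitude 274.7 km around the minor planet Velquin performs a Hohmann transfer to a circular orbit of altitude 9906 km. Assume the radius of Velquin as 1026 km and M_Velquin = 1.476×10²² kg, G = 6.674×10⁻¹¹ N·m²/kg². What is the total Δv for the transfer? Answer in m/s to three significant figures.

Δv_total ≈ 455 m/s

μ = GM = 6.674×10⁻¹¹ × 1.476×10²² = 9.851×10¹¹ m³/s².
r₁ = 1026 + 274.7 = 1300.7 km = 1.3007×10⁶ m.
r₂ = 1026 + 9906 = 10932 km = 1.0932×10⁷ m.
Transfer ellipse a_t = (r₁ + r₂)/2 = 6.116×10⁶ m.
At r₁: circular v_c1 = √(μ/r₁) = 870.3 m/s; transfer-periapsis v_p = √[μ(2/r₁ − 1/a_t)] = 1163 m/s.
Δv₁ = v_p − v_c1 = 293.2 m/s.
At r₂: circular v_c2 = √(μ/r₂) = 300.2 m/s; transfer-apoapsis v_a = √[μ(2/r₂ − 1/a_t)] = 138.4 m/s.
Δv₂ = v_c2 − v_a = 161.8 m/s.
Total Δv = Δv₁ + Δv₂ = 455.0 m/s.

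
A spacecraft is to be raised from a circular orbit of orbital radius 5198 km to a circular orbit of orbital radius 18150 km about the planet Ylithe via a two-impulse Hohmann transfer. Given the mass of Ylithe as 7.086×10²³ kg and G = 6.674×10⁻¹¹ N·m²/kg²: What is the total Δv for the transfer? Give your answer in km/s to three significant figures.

μ = GM = 6.674×10⁻¹¹ × 7.086×10²³ = 4.729×10¹³ m³/s².
r₁ = 5198 km = 5.198×10⁶ m.
r₂ = 18150 km = 1.815×10⁷ m.
Transfer ellipse a_t = (r₁ + r₂)/2 = 1.167×10⁷ m.
At r₁: circular v_c1 = √(μ/r₁) = 3016 m/s; transfer-periapsis v_p = √[μ(2/r₁ − 1/a_t)] = 3761 m/s.
Δv₁ = v_p − v_c1 = 744.7 m/s.
At r₂: circular v_c2 = √(μ/r₂) = 1614 m/s; transfer-apoapsis v_a = √[μ(2/r₂ − 1/a_t)] = 1077 m/s.
Δv₂ = v_c2 − v_a = 537.1 m/s.
Total Δv = Δv₁ + Δv₂ = 1282 m/s = 1.282 km/s.

Δv_total ≈ 1.28 km/s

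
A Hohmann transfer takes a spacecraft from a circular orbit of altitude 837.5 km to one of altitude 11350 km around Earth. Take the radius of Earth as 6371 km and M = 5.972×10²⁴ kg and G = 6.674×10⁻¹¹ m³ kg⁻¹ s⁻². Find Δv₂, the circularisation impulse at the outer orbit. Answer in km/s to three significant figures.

Δv ≈ 1.14 km/s

μ = GM = 6.674×10⁻¹¹ × 5.972×10²⁴ = 3.986×10¹⁴ m³/s².
r₁ = 6371 + 837.5 = 7208.5 km = 7.2085×10⁶ m.
r₂ = 6371 + 11350 = 17721 km = 1.7721×10⁷ m.
Transfer ellipse a_t = (r₁ + r₂)/2 = 1.246×10⁷ m.
At r₁: circular v_c1 = √(μ/r₁) = 7436 m/s; transfer-perigee v_p = √[μ(2/r₁ − 1/a_t)] = 8866 m/s.
At r₂: circular v_c2 = √(μ/r₂) = 4743 m/s; transfer-apogee v_a = √[μ(2/r₂ − 1/a_t)] = 3607 m/s.
Δv₂ = v_c2 − v_a = 1136 m/s.
= 1.136 km/s.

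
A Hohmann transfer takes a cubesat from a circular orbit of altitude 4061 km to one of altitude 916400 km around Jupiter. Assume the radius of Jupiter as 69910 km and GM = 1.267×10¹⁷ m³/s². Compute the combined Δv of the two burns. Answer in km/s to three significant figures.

r₁ = 69910 + 4061 = 73971 km = 7.3971×10⁷ m.
r₂ = 69910 + 916400 = 986310 km = 9.8631×10⁸ m.
Transfer ellipse a_t = (r₁ + r₂)/2 = 5.301×10⁸ m.
At r₁: circular v_c1 = √(μ/r₁) = 41390 m/s; transfer-perijove v_p = √[μ(2/r₁ − 1/a_t)] = 56450 m/s.
Δv₁ = v_p − v_c1 = 15060 m/s.
At r₂: circular v_c2 = √(μ/r₂) = 11330 m/s; transfer-apojove v_a = √[μ(2/r₂ − 1/a_t)] = 4234 m/s.
Δv₂ = v_c2 − v_a = 7100 m/s.
Total Δv = Δv₁ + Δv₂ = 22160 m/s = 22.16 km/s.

Δv_total ≈ 22.2 km/s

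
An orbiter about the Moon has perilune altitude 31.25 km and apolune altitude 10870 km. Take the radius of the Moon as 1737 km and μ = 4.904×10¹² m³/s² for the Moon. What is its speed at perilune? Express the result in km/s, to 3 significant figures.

v ≈ 2.21 km/s

r_p = 1737 + 31.25 = 1768.2 km = 1.7682×10⁶ m.
r_a = 1737 + 10870 = 12607 km = 1.2607×10⁷ m.
Semi-major axis a = (r_p + r_a)/2 = 7187.6 km = 7.188×10⁶ m.
Vis-viva: v² = μ(2/r − 1/a) = 4.904×10¹² × (1.131×10⁻⁶ − 1.391×10⁻⁷) = 4.864×10⁶ m²/s².
v = 2206 m/s = 2.206 km/s.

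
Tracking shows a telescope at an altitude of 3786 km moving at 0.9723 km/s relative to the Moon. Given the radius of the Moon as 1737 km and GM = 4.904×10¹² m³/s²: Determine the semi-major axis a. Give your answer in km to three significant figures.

r = 1737 + 3786 = 5523.0 km = 5.523×10⁶ m.
Specific orbital energy ε = v²/2 − μ/r = (972.3)²/2 − 4.904×10¹²/5.523×10⁶ = -4.152×10⁵ J/kg.
Since ε = −μ/(2a), a = −μ/(2ε) = 5.905×10⁶ m = 5905.0 km.

a ≈ 5910 km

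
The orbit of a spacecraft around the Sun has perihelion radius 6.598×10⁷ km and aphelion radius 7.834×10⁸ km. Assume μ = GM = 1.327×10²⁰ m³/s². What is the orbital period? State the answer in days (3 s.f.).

Semi-major axis a = (r_p + r_a)/2 = (6.5980×10⁷ + 7.8340×10⁸)/2 = 4.2469×10⁸ km = 4.247×10¹¹ m.
By Kepler's third law T = 2π√(a³/μ) = 2π × 2.403×10⁷ = 1.510×10⁸ s.
= 1747 days.

T ≈ 1750 days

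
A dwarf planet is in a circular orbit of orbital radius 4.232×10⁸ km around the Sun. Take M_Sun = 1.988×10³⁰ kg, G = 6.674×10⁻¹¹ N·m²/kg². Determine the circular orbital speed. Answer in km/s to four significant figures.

μ = GM = 6.674×10⁻¹¹ × 1.988×10³⁰ = 1.327×10²⁰ m³/s².
r = 4.232×10⁸ km = 4.232×10¹¹ m.
For a circular orbit v = √(μ/r) = √(1.327×10²⁰ / 4.232×10¹¹) = √(3.135×10⁸) = 17710 m/s.
That is 17.71 km/s.

v ≈ 17.71 km/s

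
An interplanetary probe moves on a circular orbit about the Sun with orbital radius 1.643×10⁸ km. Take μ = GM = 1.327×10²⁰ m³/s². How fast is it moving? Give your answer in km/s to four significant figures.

v ≈ 28.42 km/s

r = 1.643×10⁸ km = 1.643×10¹¹ m.
For a circular orbit v = √(μ/r) = √(1.327×10²⁰ / 1.643×10¹¹) = √(8.077×10⁸) = 28420 m/s.
That is 28.42 km/s.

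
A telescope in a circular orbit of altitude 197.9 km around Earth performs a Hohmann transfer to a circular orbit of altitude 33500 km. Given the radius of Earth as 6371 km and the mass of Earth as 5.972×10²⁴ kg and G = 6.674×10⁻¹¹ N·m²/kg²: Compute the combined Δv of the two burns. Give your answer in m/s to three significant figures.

μ = GM = 6.674×10⁻¹¹ × 5.972×10²⁴ = 3.986×10¹⁴ m³/s².
r₁ = 6371 + 197.9 = 6568.9 km = 6.5689×10⁶ m.
r₂ = 6371 + 33500 = 39871 km = 3.9871×10⁷ m.
Transfer ellipse a_t = (r₁ + r₂)/2 = 2.322×10⁷ m.
At r₁: circular v_c1 = √(μ/r₁) = 7789 m/s; transfer-perigee v_p = √[μ(2/r₁ − 1/a_t)] = 10210 m/s.
Δv₁ = v_p − v_c1 = 2418 m/s.
At r₂: circular v_c2 = √(μ/r₂) = 3162 m/s; transfer-apogee v_a = √[μ(2/r₂ − 1/a_t)] = 1682 m/s.
Δv₂ = v_c2 − v_a = 1480 m/s.
Total Δv = Δv₁ + Δv₂ = 3898 m/s.

Δv_total ≈ 3900 m/s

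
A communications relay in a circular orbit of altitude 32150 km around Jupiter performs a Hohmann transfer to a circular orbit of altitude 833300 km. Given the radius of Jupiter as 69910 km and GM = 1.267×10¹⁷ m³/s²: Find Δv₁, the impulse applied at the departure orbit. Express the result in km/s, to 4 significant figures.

r₁ = 69910 + 32150 = 102060 km = 1.0206×10⁸ m.
r₂ = 69910 + 833300 = 903210 km = 9.0321×10⁸ m.
Transfer ellipse a_t = (r₁ + r₂)/2 = 5.026×10⁸ m.
At r₁: circular v_c1 = √(μ/r₁) = 35230 m/s; transfer-perijove v_p = √[μ(2/r₁ − 1/a_t)] = 47230 m/s.
Δv₁ = v_p − v_c1 = 12000 m/s.
= 12.00 km/s.

Δv ≈ 12.00 km/s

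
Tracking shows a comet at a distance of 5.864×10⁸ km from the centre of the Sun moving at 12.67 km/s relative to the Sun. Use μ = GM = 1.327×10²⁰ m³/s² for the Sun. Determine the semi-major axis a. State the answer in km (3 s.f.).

a ≈ 4.54×10⁸ km

r = 5.864×10¹¹ m.
Vis-viva rearranged: 1/a = 2/r − v²/μ = 3.411×10⁻¹² − 1.210×10⁻¹² = 2.201×10⁻¹² m⁻¹.
a = 4.544×10¹¹ m = 4.5435×10⁸ km.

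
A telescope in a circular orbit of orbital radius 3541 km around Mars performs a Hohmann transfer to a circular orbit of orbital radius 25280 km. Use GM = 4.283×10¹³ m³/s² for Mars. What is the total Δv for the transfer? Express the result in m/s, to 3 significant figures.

Δv_total ≈ 1780 m/s

r₁ = 3541 km = 3.541×10⁶ m.
r₂ = 25280 km = 2.528×10⁷ m.
Transfer ellipse a_t = (r₁ + r₂)/2 = 1.441×10⁷ m.
At r₁: circular v_c1 = √(μ/r₁) = 3478 m/s; transfer-periapsis v_p = √[μ(2/r₁ − 1/a_t)] = 4606 m/s.
Δv₁ = v_p − v_c1 = 1129 m/s.
At r₂: circular v_c2 = √(μ/r₂) = 1302 m/s; transfer-apoapsis v_a = √[μ(2/r₂ − 1/a_t)] = 645.2 m/s.
Δv₂ = v_c2 − v_a = 656.4 m/s.
Total Δv = Δv₁ + Δv₂ = 1785 m/s.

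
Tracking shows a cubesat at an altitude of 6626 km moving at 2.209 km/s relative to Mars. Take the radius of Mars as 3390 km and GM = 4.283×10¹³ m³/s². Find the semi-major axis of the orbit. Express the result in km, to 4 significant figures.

r = 3390 + 6626 = 10016 km = 1.002×10⁷ m.
Vis-viva rearranged: 1/a = 2/r − v²/μ = 1.997×10⁻⁷ − 1.139×10⁻⁷ = 8.575×10⁻⁸ m⁻¹.
a = 1.166×10⁷ m = 11662 km.

a ≈ 11660 km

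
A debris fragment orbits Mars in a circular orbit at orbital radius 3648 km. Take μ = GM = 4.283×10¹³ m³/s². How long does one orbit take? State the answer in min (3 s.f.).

r = 3648 km = 3.648×10⁶ m.
Kepler's third law: T = 2π√(r³/μ) = 2π√((3.648×10⁶)³ / 4.283×10¹³).
r³/μ = 1.133×10⁶ s², so T = 2π × 1.065×10³ = 6.689×10³ s.
Converting: 6.689×10³ s ÷ 60.00 = 111.5 min.

T ≈ 111 min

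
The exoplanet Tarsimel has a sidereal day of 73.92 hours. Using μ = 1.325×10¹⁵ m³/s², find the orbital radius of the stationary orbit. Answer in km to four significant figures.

r_sync ≈ 1.335×10⁵ km

T = 73.92 hours = 2.661×10⁵ s.
A synchronous orbit has period T, so by Kepler's third law a = (μT²/4π²)^(1/3).
μT²/4π² = 1.325×10¹⁵ × (2.661×10⁵)² / 39.48 = 2.377×10²⁴ m³.
a = 1.335×10⁸ m = 1.3345×10⁵ km.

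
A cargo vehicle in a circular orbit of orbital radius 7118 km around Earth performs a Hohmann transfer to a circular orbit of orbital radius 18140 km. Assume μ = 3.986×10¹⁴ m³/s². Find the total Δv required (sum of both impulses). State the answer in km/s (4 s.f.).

Δv_total ≈ 2.654 km/s

r₁ = 7118 km = 7.118×10⁶ m.
r₂ = 18140 km = 1.814×10⁷ m.
Transfer ellipse a_t = (r₁ + r₂)/2 = 1.263×10⁷ m.
At r₁: circular v_c1 = √(μ/r₁) = 7483 m/s; transfer-perigee v_p = √[μ(2/r₁ − 1/a_t)] = 8969 m/s.
Δv₁ = v_p − v_c1 = 1485 m/s.
At r₂: circular v_c2 = √(μ/r₂) = 4688 m/s; transfer-apogee v_a = √[μ(2/r₂ − 1/a_t)] = 3519 m/s.
Δv₂ = v_c2 − v_a = 1168 m/s.
Total Δv = Δv₁ + Δv₂ = 2654 m/s = 2.654 km/s.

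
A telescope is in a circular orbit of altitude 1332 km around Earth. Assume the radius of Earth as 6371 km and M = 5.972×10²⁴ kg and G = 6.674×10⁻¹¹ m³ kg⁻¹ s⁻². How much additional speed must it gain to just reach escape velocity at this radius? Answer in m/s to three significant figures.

Δv ≈ 2980 m/s

μ = GM = 6.674×10⁻¹¹ × 5.972×10²⁴ = 3.986×10¹⁴ m³/s².
r = 6371 + 1332 = 7703.0 km = 7.7030×10⁶ m.
Circular speed v_c = √(μ/r) = 7193 m/s.
Escape speed v_esc = √(2μ/r) = √2 × v_c = 10170 m/s.
Δv = v_esc − v_c = 2980 m/s.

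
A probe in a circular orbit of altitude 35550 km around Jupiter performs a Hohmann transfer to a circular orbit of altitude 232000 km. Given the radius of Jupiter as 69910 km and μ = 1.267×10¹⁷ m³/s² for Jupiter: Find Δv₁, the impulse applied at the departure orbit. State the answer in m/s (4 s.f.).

Δv ≈ 7538 m/s

r₁ = 69910 + 35550 = 105460 km = 1.0546×10⁸ m.
r₂ = 69910 + 232000 = 301910 km = 3.0191×10⁸ m.
Transfer ellipse a_t = (r₁ + r₂)/2 = 2.037×10⁸ m.
At r₁: circular v_c1 = √(μ/r₁) = 34660 m/s; transfer-perijove v_p = √[μ(2/r₁ − 1/a_t)] = 42200 m/s.
Δv₁ = v_p − v_c1 = 7538 m/s.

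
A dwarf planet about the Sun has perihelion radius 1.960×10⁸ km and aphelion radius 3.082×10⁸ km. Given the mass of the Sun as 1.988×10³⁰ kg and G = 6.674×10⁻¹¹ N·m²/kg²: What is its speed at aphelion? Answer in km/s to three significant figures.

μ = GM = 6.674×10⁻¹¹ × 1.988×10³⁰ = 1.327×10²⁰ m³/s².
Semi-major axis a = (r_p + r_a)/2 = 2.5210×10⁸ km = 2.521×10¹¹ m.
Vis-viva: v² = μ(2/r − 1/a) = 1.327×10²⁰ × (6.489×10⁻¹² − 3.967×10⁻¹²) = 3.347×10⁸ m²/s².
v = 18290 m/s = 18.29 km/s.

v ≈ 18.3 km/s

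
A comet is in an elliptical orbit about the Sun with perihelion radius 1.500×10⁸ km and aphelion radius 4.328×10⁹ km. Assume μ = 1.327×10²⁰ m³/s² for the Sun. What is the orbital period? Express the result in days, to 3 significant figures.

Semi-major axis a = (r_p + r_a)/2 = (1.5000×10⁸ + 4.3280×10⁹)/2 = 2.2390×10⁹ km = 2.239×10¹² m.
By Kepler's third law T = 2π√(a³/μ) = 2π × 2.908×10⁸ = 1.827×10⁹ s.
= 21150 days.

T ≈ 21200 days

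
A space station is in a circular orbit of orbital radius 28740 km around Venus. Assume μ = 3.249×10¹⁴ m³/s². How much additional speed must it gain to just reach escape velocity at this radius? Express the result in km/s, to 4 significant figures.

r = 28740 km = 2.874×10⁷ m.
Circular speed v_c = √(μ/r) = 3362 m/s.
Escape speed v_esc = √(2μ/r) = √2 × v_c = 4755 m/s.
Δv = v_esc − v_c = 1393 m/s = 1.393 km/s.

Δv ≈ 1.393 km/s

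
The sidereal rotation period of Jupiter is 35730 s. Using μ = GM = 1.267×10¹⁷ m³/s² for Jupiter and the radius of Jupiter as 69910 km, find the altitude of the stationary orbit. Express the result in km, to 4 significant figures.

A synchronous orbit has period T, so by Kepler's third law a = (μT²/4π²)^(1/3).
μT²/4π² = 1.267×10¹⁷ × (3.573×10⁴)² / 39.48 = 4.097×10²⁴ m³.
a = 1.600×10⁸ m = 1.6002×10⁵ km.
Altitude h = a − R = 1.6002×10⁵ − 69910 = 90105 km.

h_sync ≈ 90110 km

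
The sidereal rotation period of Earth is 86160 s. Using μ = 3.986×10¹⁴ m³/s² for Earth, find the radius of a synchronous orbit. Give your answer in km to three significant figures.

r_sync ≈ 42200 km

A synchronous orbit has period T, so by Kepler's third law a = (μT²/4π²)^(1/3).
μT²/4π² = 3.986×10¹⁴ × (8.616×10⁴)² / 39.48 = 7.495×10²² m³.
a = 4.216×10⁷ m = 42163 km.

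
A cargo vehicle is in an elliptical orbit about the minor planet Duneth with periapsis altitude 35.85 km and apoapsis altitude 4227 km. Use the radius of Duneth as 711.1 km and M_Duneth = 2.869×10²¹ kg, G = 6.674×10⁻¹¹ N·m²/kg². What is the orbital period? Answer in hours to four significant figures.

T ≈ 19.12 hours

μ = GM = 6.674×10⁻¹¹ × 2.869×10²¹ = 1.915×10¹¹ m³/s².
r_p = 711.1 + 35.85 = 746.95 km = 7.4695×10⁵ m.
r_a = 711.1 + 4227 = 4938.1 km = 4.9381×10⁶ m.
Semi-major axis a = (r_p + r_a)/2 = (746.95 + 4938.1)/2 = 2842.5 km = 2.843×10⁶ m.
By Kepler's third law T = 2π√(a³/μ) = 2π × 1.095×10⁴ = 6.881×10⁴ s.
= 19.12 hours.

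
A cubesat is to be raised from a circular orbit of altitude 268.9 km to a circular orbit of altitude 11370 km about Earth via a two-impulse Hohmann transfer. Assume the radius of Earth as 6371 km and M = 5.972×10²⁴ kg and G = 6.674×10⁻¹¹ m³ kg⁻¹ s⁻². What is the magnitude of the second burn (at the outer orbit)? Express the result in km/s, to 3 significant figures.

Δv ≈ 1.24 km/s

μ = GM = 6.674×10⁻¹¹ × 5.972×10²⁴ = 3.986×10¹⁴ m³/s².
r₁ = 6371 + 268.9 = 6639.9 km = 6.6399×10⁶ m.
r₂ = 6371 + 11370 = 17741 km = 1.7741×10⁷ m.
Transfer ellipse a_t = (r₁ + r₂)/2 = 1.219×10⁷ m.
At r₁: circular v_c1 = √(μ/r₁) = 7748 m/s; transfer-perigee v_p = √[μ(2/r₁ − 1/a_t)] = 9347 m/s.
At r₂: circular v_c2 = √(μ/r₂) = 4740 m/s; transfer-apogee v_a = √[μ(2/r₂ − 1/a_t)] = 3498 m/s.
Δv₂ = v_c2 − v_a = 1242 m/s.
= 1.242 km/s.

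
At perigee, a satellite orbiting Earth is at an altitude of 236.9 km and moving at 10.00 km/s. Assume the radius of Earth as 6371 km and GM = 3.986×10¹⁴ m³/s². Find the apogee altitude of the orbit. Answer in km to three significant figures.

apogee altitude ≈ 25600 km

r_p = 6371 + 236.9 = 6607.9 km = 6.608×10⁶ m.
Specific energy ε = v²/2 − μ/r = -1.032×10⁷ J/kg, so a = −μ/(2ε) = 1.931×10⁷ m.
The apsides satisfy r_p + r_a = 2a, so the apogee radius is 2a − r_p = 3.201×10⁷ m = 32010 km.
Apogee altitude = 32010 − 6371 = 25639 km.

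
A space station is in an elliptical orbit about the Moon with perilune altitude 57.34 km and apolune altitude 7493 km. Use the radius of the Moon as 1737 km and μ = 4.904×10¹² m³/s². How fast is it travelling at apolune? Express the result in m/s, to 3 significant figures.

v ≈ 416 m/s

r_p = 1737 + 57.34 = 1794.3 km = 1.7943×10⁶ m.
r_a = 1737 + 7493 = 9230.0 km = 9.2300×10⁶ m.
Semi-major axis a = (r_p + r_a)/2 = 5512.2 km = 5.512×10⁶ m.
Vis-viva: v² = μ(2/r − 1/a) = 4.904×10¹² × (2.167×10⁻⁷ − 1.814×10⁻⁷) = 1.730×10⁵ m²/s².
v = 415.9 m/s.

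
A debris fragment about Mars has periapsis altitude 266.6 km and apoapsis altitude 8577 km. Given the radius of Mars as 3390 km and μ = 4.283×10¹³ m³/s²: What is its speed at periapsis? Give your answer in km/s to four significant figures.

v ≈ 4.236 km/s

r_p = 3390 + 266.6 = 3656.6 km = 3.6566×10⁶ m.
r_a = 3390 + 8577 = 11967 km = 1.1967×10⁷ m.
Semi-major axis a = (r_p + r_a)/2 = 7811.8 km = 7.812×10⁶ m.
Vis-viva: v² = μ(2/r − 1/a) = 4.283×10¹³ × (5.470×10⁻⁷ − 1.280×10⁻⁷) = 1.794×10⁷ m²/s².
v = 4236 m/s = 4.236 km/s.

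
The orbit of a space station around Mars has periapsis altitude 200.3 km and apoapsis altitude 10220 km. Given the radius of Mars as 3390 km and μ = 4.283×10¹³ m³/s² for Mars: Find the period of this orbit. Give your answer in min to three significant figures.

T ≈ 404 min

r_p = 3390 + 200.3 = 3590.3 km = 3.5903×10⁶ m.
r_a = 3390 + 10220 = 13610 km = 1.3610×10⁷ m.
Semi-major axis a = (r_p + r_a)/2 = (3590.3 + 13610)/2 = 8600.1 km = 8.600×10⁶ m.
By Kepler's third law T = 2π√(a³/μ) = 2π × 3.854×10³ = 2.421×10⁴ s.
= 403.6 min.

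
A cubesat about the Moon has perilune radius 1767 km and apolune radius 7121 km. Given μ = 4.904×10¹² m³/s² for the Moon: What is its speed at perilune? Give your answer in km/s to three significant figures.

Semi-major axis a = (r_p + r_a)/2 = 4444.0 km = 4.444×10⁶ m.
Vis-viva: v² = μ(2/r − 1/a) = 4.904×10¹² × (1.132×10⁻⁶ − 2.250×10⁻⁷) = 4.447×10⁶ m²/s².
v = 2109 m/s = 2.109 km/s.

v ≈ 2.11 km/s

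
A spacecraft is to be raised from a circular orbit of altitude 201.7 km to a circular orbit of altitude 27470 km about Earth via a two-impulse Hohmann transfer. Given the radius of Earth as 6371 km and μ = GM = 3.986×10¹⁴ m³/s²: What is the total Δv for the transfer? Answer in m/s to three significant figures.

r₁ = 6371 + 201.7 = 6572.7 km = 6.5727×10⁶ m.
r₂ = 6371 + 27470 = 33841 km = 3.3841×10⁷ m.
Transfer ellipse a_t = (r₁ + r₂)/2 = 2.021×10⁷ m.
At r₁: circular v_c1 = √(μ/r₁) = 7787 m/s; transfer-perigee v_p = √[μ(2/r₁ − 1/a_t)] = 10080 m/s.
Δv₁ = v_p − v_c1 = 2290 m/s.
At r₂: circular v_c2 = √(μ/r₂) = 3432 m/s; transfer-apogee v_a = √[μ(2/r₂ − 1/a_t)] = 1957 m/s.
Δv₂ = v_c2 − v_a = 1475 m/s.
Total Δv = Δv₁ + Δv₂ = 3765 m/s.

Δv_total ≈ 3770 m/s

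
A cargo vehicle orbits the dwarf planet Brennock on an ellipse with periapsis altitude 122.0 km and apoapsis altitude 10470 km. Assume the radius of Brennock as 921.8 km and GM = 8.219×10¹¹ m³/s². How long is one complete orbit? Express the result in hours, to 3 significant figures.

r_p = 921.8 + 122.0 = 1043.8 km = 1.0438×10⁶ m.
r_a = 921.8 + 10470 = 11392 km = 1.1392×10⁷ m.
Semi-major axis a = (r_p + r_a)/2 = (1043.8 + 11392)/2 = 6217.8 km = 6.218×10⁶ m.
By Kepler's third law T = 2π√(a³/μ) = 2π × 1.710×10⁴ = 1.075×10⁵ s.
= 29.85 hours.

T ≈ 29.8 hours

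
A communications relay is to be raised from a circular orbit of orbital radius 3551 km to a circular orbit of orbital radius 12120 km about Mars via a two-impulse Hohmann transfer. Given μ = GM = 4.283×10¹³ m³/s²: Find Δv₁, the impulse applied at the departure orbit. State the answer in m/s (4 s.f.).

Δv ≈ 846.4 m/s

r₁ = 3551 km = 3.551×10⁶ m.
r₂ = 12120 km = 1.212×10⁷ m.
Transfer ellipse a_t = (r₁ + r₂)/2 = 7.836×10⁶ m.
At r₁: circular v_c1 = √(μ/r₁) = 3473 m/s; transfer-periapsis v_p = √[μ(2/r₁ − 1/a_t)] = 4319 m/s.
Δv₁ = v_p − v_c1 = 846.4 m/s.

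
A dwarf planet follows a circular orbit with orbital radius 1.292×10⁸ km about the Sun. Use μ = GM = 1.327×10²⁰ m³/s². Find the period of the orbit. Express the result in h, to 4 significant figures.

T ≈ 7036 h

r = 1.292×10⁸ km = 1.292×10¹¹ m.
Kepler's third law: T = 2π√(r³/μ) = 2π√((1.292×10¹¹)³ / 1.327×10²⁰).
r³/μ = 1.625×10¹³ s², so T = 2π × 4.031×10⁶ = 2.533×10⁷ s.
Converting: 2.533×10⁷ s ÷ 3600 = 7036 h.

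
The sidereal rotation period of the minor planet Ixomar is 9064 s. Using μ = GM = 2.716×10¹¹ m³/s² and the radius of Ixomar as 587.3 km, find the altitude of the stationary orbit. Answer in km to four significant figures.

A synchronous orbit has period T, so by Kepler's third law a = (μT²/4π²)^(1/3).
μT²/4π² = 2.716×10¹¹ × (9.064×10³)² / 39.48 = 5.652×10¹⁷ m³.
a = 8.268×10⁵ m = 826.81 km.
Altitude h = a − R = 826.81 − 587.3 = 239.51 km.

h_sync ≈ 239.5 km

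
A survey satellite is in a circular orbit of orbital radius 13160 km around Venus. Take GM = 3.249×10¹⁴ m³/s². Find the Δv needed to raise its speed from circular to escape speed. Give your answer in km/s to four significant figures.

Δv ≈ 2.058 km/s

r = 13160 km = 1.316×10⁷ m.
Circular speed v_c = √(μ/r) = 4969 m/s.
Escape speed v_esc = √(2μ/r) = √2 × v_c = 7027 m/s.
Δv = v_esc − v_c = 2058 m/s = 2.058 km/s.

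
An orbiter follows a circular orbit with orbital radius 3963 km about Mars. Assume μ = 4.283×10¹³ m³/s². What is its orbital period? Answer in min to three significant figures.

r = 3963 km = 3.963×10⁶ m.
Kepler's third law: T = 2π√(r³/μ) = 2π√((3.963×10⁶)³ / 4.283×10¹³).
r³/μ = 1.453×10⁶ s², so T = 2π × 1.205×10³ = 7.574×10³ s.
Converting: 7.574×10³ s ÷ 60.00 = 126.2 min.

T ≈ 126 min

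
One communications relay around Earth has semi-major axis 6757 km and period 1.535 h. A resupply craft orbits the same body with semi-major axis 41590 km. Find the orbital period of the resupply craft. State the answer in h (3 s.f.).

T₂ ≈ 23.4 h

Kepler's third law: T² ∝ a³, so T₂ = T₁ (a₂/a₁)^(3/2).
a₂/a₁ = 6.155, (a₂/a₁)^(3/2) = 15.27.
T₂ = 1.535 × 15.27 = 23.44 h.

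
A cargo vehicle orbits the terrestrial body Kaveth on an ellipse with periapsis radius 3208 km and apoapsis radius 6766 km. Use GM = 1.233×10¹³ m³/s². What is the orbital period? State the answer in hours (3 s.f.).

T ≈ 5.54 hours

Semi-major axis a = (r_p + r_a)/2 = (3208.0 + 6766.0)/2 = 4987.0 km = 4.987×10⁶ m.
By Kepler's third law T = 2π√(a³/μ) = 2π × 3.172×10³ = 1.993×10⁴ s.
= 5.535 hours.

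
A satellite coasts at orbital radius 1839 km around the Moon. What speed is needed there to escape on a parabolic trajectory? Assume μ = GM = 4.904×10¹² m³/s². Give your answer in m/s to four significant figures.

v_esc ≈ 2309 m/s

r = 1839 km = 1.839×10⁶ m.
Escape speed v_esc = √(2μ/r) = √(2 × 4.904×10¹² / 1.839×10⁶) = √(5.333×10⁶) = 2309 m/s.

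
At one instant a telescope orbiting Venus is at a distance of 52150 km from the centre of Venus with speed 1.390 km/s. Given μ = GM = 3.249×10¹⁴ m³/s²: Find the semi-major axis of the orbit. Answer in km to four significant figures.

a ≈ 30860 km

r = 5.215×10⁷ m.
Specific orbital energy ε = v²/2 − μ/r = (1390)²/2 − 3.249×10¹⁴/5.215×10⁷ = -5.264×10⁶ J/kg.
Since ε = −μ/(2a), a = −μ/(2ε) = 3.086×10⁷ m = 30860 km.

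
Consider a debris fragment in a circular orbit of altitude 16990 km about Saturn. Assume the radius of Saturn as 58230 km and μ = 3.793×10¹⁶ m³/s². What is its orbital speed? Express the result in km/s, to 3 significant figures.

r = 58230 + 16990 = 75220 km = 7.5220×10⁷ m.
For a circular orbit v = √(μ/r) = √(3.793×10¹⁶ / 7.522×10⁷) = √(5.043×10⁸) = 22460 m/s.
That is 22.46 km/s.

v ≈ 22.5 km/s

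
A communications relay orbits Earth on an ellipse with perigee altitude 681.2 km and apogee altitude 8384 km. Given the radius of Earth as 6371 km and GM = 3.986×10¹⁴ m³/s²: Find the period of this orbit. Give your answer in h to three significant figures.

T ≈ 3.15 h

r_p = 6371 + 681.2 = 7052.2 km = 7.0522×10⁶ m.
r_a = 6371 + 8384 = 14755 km = 1.4755×10⁷ m.
Semi-major axis a = (r_p + r_a)/2 = (7052.2 + 14755)/2 = 10904 km = 1.090×10⁷ m.
By Kepler's third law T = 2π√(a³/μ) = 2π × 1.803×10³ = 1.133×10⁴ s.
= 3.147 h.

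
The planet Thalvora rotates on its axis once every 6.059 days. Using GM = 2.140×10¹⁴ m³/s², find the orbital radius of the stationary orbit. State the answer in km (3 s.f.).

r_sync ≈ 1.14×10⁵ km

T = 6.059 days = 5.235×10⁵ s.
A synchronous orbit has period T, so by Kepler's third law a = (μT²/4π²)^(1/3).
μT²/4π² = 2.140×10¹⁴ × (5.235×10⁵)² / 39.48 = 1.486×10²⁴ m³.
a = 1.141×10⁸ m = 1.1410×10⁵ km.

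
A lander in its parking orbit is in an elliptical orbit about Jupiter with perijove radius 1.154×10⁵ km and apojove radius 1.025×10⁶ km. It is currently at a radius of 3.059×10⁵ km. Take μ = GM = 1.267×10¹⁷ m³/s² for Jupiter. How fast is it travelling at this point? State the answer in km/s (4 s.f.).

v ≈ 24.62 km/s

Semi-major axis a = (r_p + r_a)/2 = 5.7020×10⁵ km = 5.702×10⁸ m.
Vis-viva: v² = μ(2/r − 1/a) = 1.267×10¹⁷ × (6.538×10⁻⁹ − 1.754×10⁻⁹) = 6.062×10⁸ m²/s².
v = 24620 m/s = 24.62 km/s.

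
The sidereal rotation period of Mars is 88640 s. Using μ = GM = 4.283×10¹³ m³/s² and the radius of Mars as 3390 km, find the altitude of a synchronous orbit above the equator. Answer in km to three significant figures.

h_sync ≈ 17000 km

A synchronous orbit has period T, so by Kepler's third law a = (μT²/4π²)^(1/3).
μT²/4π² = 4.283×10¹³ × (8.864×10⁴)² / 39.48 = 8.524×10²¹ m³.
a = 2.043×10⁷ m = 20428 km.
Altitude h = a − R = 20428 − 3390 = 17038 km.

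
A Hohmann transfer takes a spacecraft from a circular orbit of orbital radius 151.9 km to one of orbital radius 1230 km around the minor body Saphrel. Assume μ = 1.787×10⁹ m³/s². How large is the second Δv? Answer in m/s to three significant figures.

r₁ = 151.9 km = 1.519×10⁵ m.
r₂ = 1230 km = 1.230×10⁶ m.
Transfer ellipse a_t = (r₁ + r₂)/2 = 6.910×10⁵ m.
At r₁: circular v_c1 = √(μ/r₁) = 108.5 m/s; transfer-periapsis v_p = √[μ(2/r₁ − 1/a_t)] = 144.7 m/s.
At r₂: circular v_c2 = √(μ/r₂) = 38.12 m/s; transfer-apoapsis v_a = √[μ(2/r₂ − 1/a_t)] = 17.87 m/s.
Δv₂ = v_c2 − v_a = 20.24 m/s.

Δv ≈ 20.2 m/s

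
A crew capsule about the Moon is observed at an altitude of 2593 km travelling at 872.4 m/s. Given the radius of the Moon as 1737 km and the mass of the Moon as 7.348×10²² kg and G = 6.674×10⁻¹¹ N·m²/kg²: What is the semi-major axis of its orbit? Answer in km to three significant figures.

μ = GM = 6.674×10⁻¹¹ × 7.348×10²² = 4.904×10¹² m³/s².
r = 1737 + 2593 = 4330.0 km = 4.330×10⁶ m.
Vis-viva rearranged: 1/a = 2/r − v²/μ = 4.619×10⁻⁷ − 1.552×10⁻⁷ = 3.067×10⁻⁷ m⁻¹.
a = 3.261×10⁶ m = 3260.5 km.

a ≈ 3260 km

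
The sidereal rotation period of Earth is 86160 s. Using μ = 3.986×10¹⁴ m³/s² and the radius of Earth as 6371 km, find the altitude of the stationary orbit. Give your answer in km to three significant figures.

h_sync ≈ 35800 km

A synchronous orbit has period T, so by Kepler's third law a = (μT²/4π²)^(1/3).
μT²/4π² = 3.986×10¹⁴ × (8.616×10⁴)² / 39.48 = 7.495×10²² m³.
a = 4.216×10⁷ m = 42163 km.
Altitude h = a − R = 42163 − 6371 = 35792 km.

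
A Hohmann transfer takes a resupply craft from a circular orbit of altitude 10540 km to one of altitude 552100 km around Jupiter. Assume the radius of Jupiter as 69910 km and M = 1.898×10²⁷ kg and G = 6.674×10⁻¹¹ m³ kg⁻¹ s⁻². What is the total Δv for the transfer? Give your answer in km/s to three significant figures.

μ = GM = 6.674×10⁻¹¹ × 1.898×10²⁷ = 1.267×10¹⁷ m³/s².
r₁ = 69910 + 10540 = 80450 km = 8.0450×10⁷ m.
r₂ = 69910 + 552100 = 622010 km = 6.2201×10⁸ m.
Transfer ellipse a_t = (r₁ + r₂)/2 = 3.512×10⁸ m.
At r₁: circular v_c1 = √(μ/r₁) = 39680 m/s; transfer-perijove v_p = √[μ(2/r₁ − 1/a_t)] = 52810 m/s.
Δv₁ = v_p − v_c1 = 13130 m/s.
At r₂: circular v_c2 = √(μ/r₂) = 14270 m/s; transfer-apojove v_a = √[μ(2/r₂ − 1/a_t)] = 6830 m/s.
Δv₂ = v_c2 − v_a = 7441 m/s.
Total Δv = Δv₁ + Δv₂ = 20570 m/s = 20.57 km/s.

Δv_total ≈ 20.6 km/s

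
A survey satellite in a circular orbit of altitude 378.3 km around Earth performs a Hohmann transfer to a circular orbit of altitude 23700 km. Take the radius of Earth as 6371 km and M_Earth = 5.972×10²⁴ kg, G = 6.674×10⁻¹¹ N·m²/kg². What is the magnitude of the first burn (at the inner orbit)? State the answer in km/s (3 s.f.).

Δv ≈ 2.14 km/s

μ = GM = 6.674×10⁻¹¹ × 5.972×10²⁴ = 3.986×10¹⁴ m³/s².
r₁ = 6371 + 378.3 = 6749.3 km = 6.7493×10⁶ m.
r₂ = 6371 + 23700 = 30071 km = 3.0071×10⁷ m.
Transfer ellipse a_t = (r₁ + r₂)/2 = 1.841×10⁷ m.
At r₁: circular v_c1 = √(μ/r₁) = 7685 m/s; transfer-perigee v_p = √[μ(2/r₁ − 1/a_t)] = 9821 m/s.
Δv₁ = v_p − v_c1 = 2137 m/s.
= 2.137 km/s.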